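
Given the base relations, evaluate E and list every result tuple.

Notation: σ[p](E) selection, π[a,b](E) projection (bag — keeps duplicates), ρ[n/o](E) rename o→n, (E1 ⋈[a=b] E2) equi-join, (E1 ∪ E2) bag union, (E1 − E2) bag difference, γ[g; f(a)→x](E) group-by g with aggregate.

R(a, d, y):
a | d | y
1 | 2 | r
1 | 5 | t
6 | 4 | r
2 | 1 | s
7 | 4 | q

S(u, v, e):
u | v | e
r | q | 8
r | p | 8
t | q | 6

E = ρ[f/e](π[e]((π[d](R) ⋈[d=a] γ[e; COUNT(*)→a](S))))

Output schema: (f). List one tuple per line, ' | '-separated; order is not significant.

Subexpression sizes:
  R → 5
  π[d](R) → 5
  S → 3
  γ[e; COUNT(*)→a](S) → 2
  (π[d](R) ⋈[d=a] γ[e; COUNT(*)→a](S)) → 2
  π[e]((π[d](R) ⋈[d=a] γ[e; COUNT(*)→a](S))) → 2
  ρ[f/e](π[e]((π[d](R) ⋈[d=a] γ[e; COUNT(*)→a](S)))) → 2

== RESULT ==
f
6
8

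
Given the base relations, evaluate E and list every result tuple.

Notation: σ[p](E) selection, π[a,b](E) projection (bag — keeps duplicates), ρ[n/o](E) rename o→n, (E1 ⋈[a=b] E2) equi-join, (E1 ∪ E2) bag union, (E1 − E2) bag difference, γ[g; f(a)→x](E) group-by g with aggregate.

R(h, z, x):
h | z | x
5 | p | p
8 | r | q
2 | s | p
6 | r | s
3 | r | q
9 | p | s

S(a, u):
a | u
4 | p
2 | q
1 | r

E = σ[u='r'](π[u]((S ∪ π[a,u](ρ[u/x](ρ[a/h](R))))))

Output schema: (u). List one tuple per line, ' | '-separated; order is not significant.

Per-node cardinality:
  S → 3
  R → 6
  ρ[a/h](R) → 6
  ρ[u/x](ρ[a/h](R)) → 6
  π[a,u](ρ[u/x](ρ[a/h](R))) → 6
  (S ∪ π[a,u](ρ[u/x](ρ[a/h](R)))) → 9
  π[u]((S ∪ π[a,u](ρ[u/x](ρ[a/h](R))))) → 9
  σ[u='r'](π[u]((S ∪ π[a,u](ρ[u/x](ρ[a/h](R)))))) → 1

== RESULT ==
u
r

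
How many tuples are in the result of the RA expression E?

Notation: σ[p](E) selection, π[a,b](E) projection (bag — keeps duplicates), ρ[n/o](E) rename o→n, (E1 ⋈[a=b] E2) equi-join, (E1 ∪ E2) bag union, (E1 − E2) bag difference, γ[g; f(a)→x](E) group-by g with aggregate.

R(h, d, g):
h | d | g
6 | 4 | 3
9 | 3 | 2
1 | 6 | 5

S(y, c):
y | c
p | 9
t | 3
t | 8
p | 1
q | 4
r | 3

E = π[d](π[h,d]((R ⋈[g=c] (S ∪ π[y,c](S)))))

Per-node cardinality:
  R → 3
  S → 6
  S → 6
  π[y,c](S) → 6
  (S ∪ π[y,c](S)) → 12
  (R ⋈[g=c] (S ∪ π[y,c](S))) → 4
  π[h,d]((R ⋈[g=c] (S ∪ π[y,c](S)))) → 4
  π[d](π[h,d]((R ⋈[g=c] (S ∪ π[y,c](S))))) → 4

|E| = 4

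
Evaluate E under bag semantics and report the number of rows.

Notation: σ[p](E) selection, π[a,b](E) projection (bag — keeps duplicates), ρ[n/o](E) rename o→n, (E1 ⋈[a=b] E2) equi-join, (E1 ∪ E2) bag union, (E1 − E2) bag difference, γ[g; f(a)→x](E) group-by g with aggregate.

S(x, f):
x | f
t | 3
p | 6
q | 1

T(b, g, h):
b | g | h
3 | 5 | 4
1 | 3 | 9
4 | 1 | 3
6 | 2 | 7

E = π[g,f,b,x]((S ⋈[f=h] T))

Row counts bottom-up:
  S → 3
  T → 4
  (S ⋈[f=h] T) → 1
  π[g,f,b,x]((S ⋈[f=h] T)) → 1

|E| = 1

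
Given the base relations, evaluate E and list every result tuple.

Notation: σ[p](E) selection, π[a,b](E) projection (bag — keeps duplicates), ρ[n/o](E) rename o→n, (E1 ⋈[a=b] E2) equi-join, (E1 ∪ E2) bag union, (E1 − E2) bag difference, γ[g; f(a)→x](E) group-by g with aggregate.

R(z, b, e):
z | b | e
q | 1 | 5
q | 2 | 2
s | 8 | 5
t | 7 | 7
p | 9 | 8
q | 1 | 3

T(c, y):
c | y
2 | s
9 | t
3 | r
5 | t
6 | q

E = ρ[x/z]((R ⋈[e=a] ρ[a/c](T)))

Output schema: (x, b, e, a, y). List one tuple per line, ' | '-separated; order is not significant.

Per-node cardinality:
  R → 6
  T → 5
  ρ[a/c](T) → 5
  (R ⋈[e=a] ρ[a/c](T)) → 4
  ρ[x/z]((R ⋈[e=a] ρ[a/c](T))) → 4

== RESULT ==
x | b | e | a | y
q | 1 | 3 | 3 | r
q | 1 | 5 | 5 | t
q | 2 | 2 | 2 | s
s | 8 | 5 | 5 | t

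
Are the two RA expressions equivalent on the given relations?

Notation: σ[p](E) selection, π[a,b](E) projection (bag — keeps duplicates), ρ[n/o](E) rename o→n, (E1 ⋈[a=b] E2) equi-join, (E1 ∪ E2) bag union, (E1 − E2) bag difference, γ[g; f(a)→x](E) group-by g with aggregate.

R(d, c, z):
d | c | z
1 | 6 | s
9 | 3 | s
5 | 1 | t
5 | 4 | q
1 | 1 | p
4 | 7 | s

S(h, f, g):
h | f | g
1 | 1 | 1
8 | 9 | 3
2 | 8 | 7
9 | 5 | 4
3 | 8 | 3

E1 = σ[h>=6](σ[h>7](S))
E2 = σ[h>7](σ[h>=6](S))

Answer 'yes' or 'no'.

E1 subexpression sizes:
  S → 5
  σ[h>7](S) → 2
  σ[h>=6](σ[h>7](S)) → 2
E2 subexpression sizes:
  S → 5
  σ[h>=6](S) → 2
  σ[h>7](σ[h>=6](S)) → 2

E1 and E2 produce the same multiset:
h | f | g
8 | 9 | 3
9 | 5 | 4

yes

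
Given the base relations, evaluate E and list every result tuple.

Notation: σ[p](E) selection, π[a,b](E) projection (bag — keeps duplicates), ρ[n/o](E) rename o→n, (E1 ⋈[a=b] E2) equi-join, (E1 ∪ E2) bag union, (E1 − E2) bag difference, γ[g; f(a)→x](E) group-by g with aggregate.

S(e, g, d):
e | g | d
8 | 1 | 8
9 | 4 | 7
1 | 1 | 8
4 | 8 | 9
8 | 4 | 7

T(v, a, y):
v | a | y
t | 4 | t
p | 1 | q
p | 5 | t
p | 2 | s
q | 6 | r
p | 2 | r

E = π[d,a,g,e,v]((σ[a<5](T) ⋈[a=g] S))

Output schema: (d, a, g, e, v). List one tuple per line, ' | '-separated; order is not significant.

Stepwise |·|:
  T → 6
  σ[a<5](T) → 4
  S → 5
  (σ[a<5](T) ⋈[a=g] S) → 4
  π[d,a,g,e,v]((σ[a<5](T) ⋈[a=g] S)) → 4

== RESULT ==
d | a | g | e | v
7 | 4 | 4 | 8 | t
7 | 4 | 4 | 9 | t
8 | 1 | 1 | 1 | p
8 | 1 | 1 | 8 | p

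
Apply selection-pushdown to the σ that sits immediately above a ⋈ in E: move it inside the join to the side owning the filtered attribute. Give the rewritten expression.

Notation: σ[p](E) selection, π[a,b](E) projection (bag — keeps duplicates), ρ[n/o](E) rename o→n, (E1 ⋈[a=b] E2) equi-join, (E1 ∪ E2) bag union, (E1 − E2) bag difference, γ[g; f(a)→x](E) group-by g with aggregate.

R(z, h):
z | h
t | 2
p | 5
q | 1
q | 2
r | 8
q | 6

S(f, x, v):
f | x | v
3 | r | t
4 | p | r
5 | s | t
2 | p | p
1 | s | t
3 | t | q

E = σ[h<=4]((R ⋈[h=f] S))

σ filters on h, owned by the left side.
E' = (σ[h<=4](R) ⋈[h=f] S)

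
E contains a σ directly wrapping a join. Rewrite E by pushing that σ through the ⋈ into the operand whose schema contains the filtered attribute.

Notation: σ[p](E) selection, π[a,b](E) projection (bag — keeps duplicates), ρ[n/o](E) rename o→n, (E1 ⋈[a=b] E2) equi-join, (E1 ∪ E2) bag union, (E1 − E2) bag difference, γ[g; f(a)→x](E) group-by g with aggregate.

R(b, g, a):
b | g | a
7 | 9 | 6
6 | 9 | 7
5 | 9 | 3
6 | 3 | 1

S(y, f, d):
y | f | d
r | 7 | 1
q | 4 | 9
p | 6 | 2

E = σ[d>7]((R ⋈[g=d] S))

σ filters on d, owned by the right side.
E' = (R ⋈[g=d] σ[d>7](S))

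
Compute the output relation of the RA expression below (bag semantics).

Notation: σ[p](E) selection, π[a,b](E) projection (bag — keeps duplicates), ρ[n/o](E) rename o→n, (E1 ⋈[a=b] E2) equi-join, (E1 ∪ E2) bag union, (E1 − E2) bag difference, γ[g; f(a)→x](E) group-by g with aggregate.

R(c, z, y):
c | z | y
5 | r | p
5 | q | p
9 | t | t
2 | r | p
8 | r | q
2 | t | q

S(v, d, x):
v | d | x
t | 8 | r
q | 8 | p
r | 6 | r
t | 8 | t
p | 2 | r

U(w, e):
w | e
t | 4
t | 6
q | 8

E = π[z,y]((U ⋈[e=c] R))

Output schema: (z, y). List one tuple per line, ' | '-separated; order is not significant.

Stepwise |·|:
  U → 3
  R → 6
  (U ⋈[e=c] R) → 1
  π[z,y]((U ⋈[e=c] R)) → 1

== RESULT ==
z | y
r | q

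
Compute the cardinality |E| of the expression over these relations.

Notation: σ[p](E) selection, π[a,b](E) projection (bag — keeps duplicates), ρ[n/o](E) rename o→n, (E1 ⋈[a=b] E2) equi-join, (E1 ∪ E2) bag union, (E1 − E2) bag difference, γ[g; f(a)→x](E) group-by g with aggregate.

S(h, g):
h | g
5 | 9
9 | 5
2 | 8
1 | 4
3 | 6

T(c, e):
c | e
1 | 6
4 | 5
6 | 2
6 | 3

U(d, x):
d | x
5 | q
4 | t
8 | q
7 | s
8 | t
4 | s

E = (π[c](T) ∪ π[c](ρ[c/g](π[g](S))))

Subexpression sizes:
  T → 4
  π[c](T) → 4
  S → 5
  π[g](S) → 5
  ρ[c/g](π[g](S)) → 5
  π[c](ρ[c/g](π[g](S))) → 5
  (π[c](T) ∪ π[c](ρ[c/g](π[g](S)))) → 9

|E| = 9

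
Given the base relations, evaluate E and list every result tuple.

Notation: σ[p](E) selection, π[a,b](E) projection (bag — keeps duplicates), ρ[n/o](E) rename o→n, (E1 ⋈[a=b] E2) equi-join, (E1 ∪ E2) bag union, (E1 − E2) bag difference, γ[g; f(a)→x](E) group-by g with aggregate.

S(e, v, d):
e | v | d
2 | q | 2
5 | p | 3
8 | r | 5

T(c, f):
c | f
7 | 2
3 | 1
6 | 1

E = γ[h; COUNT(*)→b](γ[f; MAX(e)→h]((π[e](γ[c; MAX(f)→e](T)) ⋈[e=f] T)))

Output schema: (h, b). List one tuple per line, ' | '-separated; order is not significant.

Row counts bottom-up:
  T → 3
  γ[c; MAX(f)→e](T) → 3
  π[e](γ[c; MAX(f)→e](T)) → 3
  T → 3
  (π[e](γ[c; MAX(f)→e](T)) ⋈[e=f] T) → 5
  γ[f; MAX(e)→h]((π[e](γ[c; MAX(f)→e](T)) ⋈[e=f] T)) → 2
  γ[h; COUNT(*)→b](γ[f; MAX(e)→h]((π[e](γ[c; MAX(f)→e](T)) ⋈[e=f] T))) → 2

== RESULT ==
h | b
1 | 1
2 | 1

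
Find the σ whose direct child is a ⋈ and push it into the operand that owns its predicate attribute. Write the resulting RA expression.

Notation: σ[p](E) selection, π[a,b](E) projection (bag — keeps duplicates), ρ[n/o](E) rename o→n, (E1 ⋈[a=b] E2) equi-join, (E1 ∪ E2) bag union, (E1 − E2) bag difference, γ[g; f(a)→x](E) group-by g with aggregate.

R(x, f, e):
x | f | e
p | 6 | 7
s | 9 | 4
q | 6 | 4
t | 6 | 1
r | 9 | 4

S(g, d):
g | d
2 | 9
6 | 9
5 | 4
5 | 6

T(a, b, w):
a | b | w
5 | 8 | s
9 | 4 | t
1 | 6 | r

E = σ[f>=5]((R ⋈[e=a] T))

σ filters on f, owned by the left side.
E' = (σ[f>=5](R) ⋈[e=a] T)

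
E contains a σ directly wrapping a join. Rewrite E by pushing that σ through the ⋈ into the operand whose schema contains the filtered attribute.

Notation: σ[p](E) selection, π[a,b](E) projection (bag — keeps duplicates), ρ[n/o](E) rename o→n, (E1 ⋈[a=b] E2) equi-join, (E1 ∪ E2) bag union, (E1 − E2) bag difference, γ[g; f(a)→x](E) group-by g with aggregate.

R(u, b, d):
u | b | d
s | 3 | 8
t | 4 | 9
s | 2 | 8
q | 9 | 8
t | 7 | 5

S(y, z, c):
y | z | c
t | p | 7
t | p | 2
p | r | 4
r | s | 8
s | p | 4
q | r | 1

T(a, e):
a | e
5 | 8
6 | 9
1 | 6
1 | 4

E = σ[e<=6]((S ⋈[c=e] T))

σ filters on e, owned by the right side.
E' = (S ⋈[c=e] σ[e<=6](T))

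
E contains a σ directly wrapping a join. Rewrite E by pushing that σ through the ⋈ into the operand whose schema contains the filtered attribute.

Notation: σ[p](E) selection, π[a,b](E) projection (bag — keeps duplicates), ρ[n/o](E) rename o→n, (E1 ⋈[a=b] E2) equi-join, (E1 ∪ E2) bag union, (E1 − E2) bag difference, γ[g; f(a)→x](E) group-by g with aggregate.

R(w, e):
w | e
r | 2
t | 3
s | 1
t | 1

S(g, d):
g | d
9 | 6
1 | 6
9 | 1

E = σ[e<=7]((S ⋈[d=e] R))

σ filters on e, owned by the right side.
E' = (S ⋈[d=e] σ[e<=7](R))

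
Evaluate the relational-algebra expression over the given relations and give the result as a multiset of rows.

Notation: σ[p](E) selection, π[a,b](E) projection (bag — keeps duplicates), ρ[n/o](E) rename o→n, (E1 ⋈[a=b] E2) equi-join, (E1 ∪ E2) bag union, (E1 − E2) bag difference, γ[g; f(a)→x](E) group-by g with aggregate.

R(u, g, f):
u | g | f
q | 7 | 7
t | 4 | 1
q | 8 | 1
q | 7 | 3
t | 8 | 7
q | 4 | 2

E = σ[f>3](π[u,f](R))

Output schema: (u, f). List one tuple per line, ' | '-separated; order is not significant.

Subexpression sizes:
  R → 6
  π[u,f](R) → 6
  σ[f>3](π[u,f](R)) → 2

== RESULT ==
u | f
q | 7
t | 7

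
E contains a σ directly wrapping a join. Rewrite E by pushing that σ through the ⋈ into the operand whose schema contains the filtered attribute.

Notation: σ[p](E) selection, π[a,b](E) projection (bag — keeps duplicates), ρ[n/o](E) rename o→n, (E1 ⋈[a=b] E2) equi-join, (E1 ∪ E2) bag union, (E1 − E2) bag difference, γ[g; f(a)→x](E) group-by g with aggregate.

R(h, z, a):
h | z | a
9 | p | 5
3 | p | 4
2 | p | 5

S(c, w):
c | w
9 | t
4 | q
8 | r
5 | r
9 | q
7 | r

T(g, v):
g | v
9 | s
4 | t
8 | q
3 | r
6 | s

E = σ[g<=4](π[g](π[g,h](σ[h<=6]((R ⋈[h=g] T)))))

σ filters on h, owned by the left side.
E' = σ[g<=4](π[g](π[g,h]((σ[h<=6](R) ⋈[h=g] T))))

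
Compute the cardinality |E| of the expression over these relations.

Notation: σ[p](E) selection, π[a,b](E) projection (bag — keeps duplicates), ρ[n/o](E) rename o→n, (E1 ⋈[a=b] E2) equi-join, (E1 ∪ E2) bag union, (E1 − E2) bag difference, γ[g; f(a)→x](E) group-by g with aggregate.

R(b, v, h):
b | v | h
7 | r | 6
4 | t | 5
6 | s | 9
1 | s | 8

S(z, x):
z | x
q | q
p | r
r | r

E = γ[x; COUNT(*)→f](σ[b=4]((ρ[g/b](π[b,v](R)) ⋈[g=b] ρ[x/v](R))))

Per-node cardinality:
  R → 4
  π[b,v](R) → 4
  ρ[g/b](π[b,v](R)) → 4
  R → 4
  ρ[x/v](R) → 4
  (ρ[g/b](π[b,v](R)) ⋈[g=b] ρ[x/v](R)) → 4
  σ[b=4]((ρ[g/b](π[b,v](R)) ⋈[g=b] ρ[x/v](R))) → 1
  γ[x; COUNT(*)→f](σ[b=4]((ρ[g/b](π[b,v](R)) ⋈[g=b] ρ[x/v](R)))) → 1

|E| = 1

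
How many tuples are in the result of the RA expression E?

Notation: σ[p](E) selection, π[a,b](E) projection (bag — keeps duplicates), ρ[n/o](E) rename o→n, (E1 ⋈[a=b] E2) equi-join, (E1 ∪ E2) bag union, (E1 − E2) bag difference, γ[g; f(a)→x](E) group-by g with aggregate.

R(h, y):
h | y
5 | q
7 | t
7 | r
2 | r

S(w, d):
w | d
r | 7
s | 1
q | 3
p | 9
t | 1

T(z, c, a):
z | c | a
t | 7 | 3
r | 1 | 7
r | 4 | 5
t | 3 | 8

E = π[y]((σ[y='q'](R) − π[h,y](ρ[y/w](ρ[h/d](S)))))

Subexpression sizes:
  R → 4
  σ[y='q'](R) → 1
  S → 5
  ρ[h/d](S) → 5
  ρ[y/w](ρ[h/d](S)) → 5
  π[h,y](ρ[y/w](ρ[h/d](S))) → 5
  (σ[y='q'](R) − π[h,y](ρ[y/w](ρ[h/d](S)))) → 1
  π[y]((σ[y='q'](R) − π[h,y](ρ[y/w](ρ[h/d](S))))) → 1

|E| = 1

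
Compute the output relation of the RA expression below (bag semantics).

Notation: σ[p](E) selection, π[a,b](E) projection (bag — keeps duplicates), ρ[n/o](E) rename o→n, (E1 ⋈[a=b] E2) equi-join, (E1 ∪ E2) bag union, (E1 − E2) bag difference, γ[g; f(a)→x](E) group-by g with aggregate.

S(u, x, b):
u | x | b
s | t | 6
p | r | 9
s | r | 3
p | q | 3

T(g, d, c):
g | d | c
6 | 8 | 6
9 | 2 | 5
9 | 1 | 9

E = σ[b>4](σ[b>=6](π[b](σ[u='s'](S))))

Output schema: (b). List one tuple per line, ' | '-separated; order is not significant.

Row counts bottom-up:
  S → 4
  σ[u='s'](S) → 2
  π[b](σ[u='s'](S)) → 2
  σ[b>=6](π[b](σ[u='s'](S))) → 1
  σ[b>4](σ[b>=6](π[b](σ[u='s'](S)))) → 1

== RESULT ==
b
6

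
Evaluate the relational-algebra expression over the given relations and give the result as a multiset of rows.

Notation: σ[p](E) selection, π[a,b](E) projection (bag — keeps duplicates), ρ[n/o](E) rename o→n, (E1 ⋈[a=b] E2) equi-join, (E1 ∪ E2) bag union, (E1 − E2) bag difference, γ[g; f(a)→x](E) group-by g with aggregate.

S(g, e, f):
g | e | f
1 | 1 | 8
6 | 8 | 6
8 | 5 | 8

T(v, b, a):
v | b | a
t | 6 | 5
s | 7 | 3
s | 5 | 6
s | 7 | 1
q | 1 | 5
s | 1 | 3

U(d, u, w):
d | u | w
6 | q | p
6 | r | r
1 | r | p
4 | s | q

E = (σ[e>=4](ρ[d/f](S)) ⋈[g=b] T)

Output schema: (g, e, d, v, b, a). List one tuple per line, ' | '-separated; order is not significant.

Per-node cardinality:
  S → 3
  ρ[d/f](S) → 3
  σ[e>=4](ρ[d/f](S)) → 2
  T → 6
  (σ[e>=4](ρ[d/f](S)) ⋈[g=b] T) → 1

== RESULT ==
g | e | d | v | b | a
6 | 8 | 6 | t | 6 | 5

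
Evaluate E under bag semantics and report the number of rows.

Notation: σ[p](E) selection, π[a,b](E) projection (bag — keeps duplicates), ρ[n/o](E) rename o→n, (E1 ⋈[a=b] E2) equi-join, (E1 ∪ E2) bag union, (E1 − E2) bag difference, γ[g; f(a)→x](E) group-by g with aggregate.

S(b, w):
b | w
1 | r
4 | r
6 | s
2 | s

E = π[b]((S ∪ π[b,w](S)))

Subexpression sizes:
  S → 4
  S → 4
  π[b,w](S) → 4
  (S ∪ π[b,w](S)) → 8
  π[b]((S ∪ π[b,w](S))) → 8

|E| = 8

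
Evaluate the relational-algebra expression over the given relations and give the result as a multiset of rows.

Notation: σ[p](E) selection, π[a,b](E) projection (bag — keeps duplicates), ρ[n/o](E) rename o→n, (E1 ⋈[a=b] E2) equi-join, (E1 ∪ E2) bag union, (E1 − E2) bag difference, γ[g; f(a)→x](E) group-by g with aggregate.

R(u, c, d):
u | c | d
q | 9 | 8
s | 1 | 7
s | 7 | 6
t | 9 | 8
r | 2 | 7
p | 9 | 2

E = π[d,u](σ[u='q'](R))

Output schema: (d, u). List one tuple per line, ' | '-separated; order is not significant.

Subexpression sizes:
  R → 6
  σ[u='q'](R) → 1
  π[d,u](σ[u='q'](R)) → 1

== RESULT ==
d | u
8 | q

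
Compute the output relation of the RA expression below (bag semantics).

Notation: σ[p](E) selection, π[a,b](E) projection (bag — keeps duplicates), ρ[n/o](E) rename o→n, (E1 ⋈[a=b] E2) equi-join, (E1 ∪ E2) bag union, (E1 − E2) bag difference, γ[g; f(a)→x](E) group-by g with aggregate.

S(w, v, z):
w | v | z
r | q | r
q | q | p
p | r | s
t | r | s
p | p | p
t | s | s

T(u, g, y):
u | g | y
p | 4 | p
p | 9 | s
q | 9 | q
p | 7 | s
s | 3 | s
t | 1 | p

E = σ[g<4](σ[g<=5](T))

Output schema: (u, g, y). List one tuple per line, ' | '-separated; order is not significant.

Subexpression sizes:
  T → 6
  σ[g<=5](T) → 3
  σ[g<4](σ[g<=5](T)) → 2

== RESULT ==
u | g | y
s | 3 | s
t | 1 | p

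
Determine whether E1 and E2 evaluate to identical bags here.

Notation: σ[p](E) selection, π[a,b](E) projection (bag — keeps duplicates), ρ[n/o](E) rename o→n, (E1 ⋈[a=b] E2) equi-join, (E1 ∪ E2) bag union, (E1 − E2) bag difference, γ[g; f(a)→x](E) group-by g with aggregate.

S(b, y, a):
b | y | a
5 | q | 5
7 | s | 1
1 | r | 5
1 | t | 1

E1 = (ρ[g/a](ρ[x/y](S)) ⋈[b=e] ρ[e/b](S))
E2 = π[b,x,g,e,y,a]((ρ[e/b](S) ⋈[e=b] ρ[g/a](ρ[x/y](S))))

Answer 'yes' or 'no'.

E1 per-node cardinality:
  S → 4
  ρ[x/y](S) → 4
  ρ[g/a](ρ[x/y](S)) → 4
  S → 4
  ρ[e/b](S) → 4
  (ρ[g/a](ρ[x/y](S)) ⋈[b=e] ρ[e/b](S)) → 6
E2 per-node cardinality:
  S → 4
  ρ[e/b](S) → 4
  S → 4
  ρ[x/y](S) → 4
  ρ[g/a](ρ[x/y](S)) → 4
  (ρ[e/b](S) ⋈[e=b] ρ[g/a](ρ[x/y](S))) → 6
  π[b,x,g,e,y,a]((ρ[e/b](S) ⋈[e=b] ρ[g/a](ρ[x/y](S)))) → 6

E1 and E2 produce the same multiset:
b | x | g | e | y | a
1 | r | 5 | 1 | r | 5
1 | r | 5 | 1 | t | 1
1 | t | 1 | 1 | r | 5
1 | t | 1 | 1 | t | 1
5 | q | 5 | 5 | q | 5
7 | s | 1 | 7 | s | 1

yes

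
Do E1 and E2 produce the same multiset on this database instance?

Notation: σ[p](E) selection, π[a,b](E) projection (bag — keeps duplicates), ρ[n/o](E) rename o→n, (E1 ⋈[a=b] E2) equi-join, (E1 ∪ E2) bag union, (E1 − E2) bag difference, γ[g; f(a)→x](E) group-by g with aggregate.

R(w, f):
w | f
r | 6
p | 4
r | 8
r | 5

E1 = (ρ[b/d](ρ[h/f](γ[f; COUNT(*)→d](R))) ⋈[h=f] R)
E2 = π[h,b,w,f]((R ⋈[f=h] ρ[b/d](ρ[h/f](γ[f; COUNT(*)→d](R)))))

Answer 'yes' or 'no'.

E1 stepwise |·|:
  R → 4
  γ[f; COUNT(*)→d](R) → 4
  ρ[h/f](γ[f; COUNT(*)→d](R)) → 4
  ρ[b/d](ρ[h/f](γ[f; COUNT(*)→d](R))) → 4
  R → 4
  (ρ[b/d](ρ[h/f](γ[f; COUNT(*)→d](R))) ⋈[h=f] R) → 4
E2 stepwise |·|:
  R → 4
  R → 4
  γ[f; COUNT(*)→d](R) → 4
  ρ[h/f](γ[f; COUNT(*)→d](R)) → 4
  ρ[b/d](ρ[h/f](γ[f; COUNT(*)→d](R))) → 4
  (R ⋈[f=h] ρ[b/d](ρ[h/f](γ[f; COUNT(*)→d](R)))) → 4
  π[h,b,w,f]((R ⋈[f=h] ρ[b/d](ρ[h/f](γ[f; COUNT(*)→d](R))))) → 4

E1 and E2 produce the same multiset:
h | b | w | f
4 | 1 | p | 4
5 | 1 | r | 5
6 | 1 | r | 6
8 | 1 | r | 8

yes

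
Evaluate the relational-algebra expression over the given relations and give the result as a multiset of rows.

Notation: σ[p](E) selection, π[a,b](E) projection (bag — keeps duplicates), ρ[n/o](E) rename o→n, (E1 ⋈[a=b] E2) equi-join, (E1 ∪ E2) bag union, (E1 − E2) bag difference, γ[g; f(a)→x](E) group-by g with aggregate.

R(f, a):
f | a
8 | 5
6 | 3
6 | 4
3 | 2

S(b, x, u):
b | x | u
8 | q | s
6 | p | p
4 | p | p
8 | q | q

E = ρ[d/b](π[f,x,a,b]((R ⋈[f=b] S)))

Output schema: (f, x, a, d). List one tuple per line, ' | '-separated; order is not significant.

Per-node cardinality:
  R → 4
  S → 4
  (R ⋈[f=b] S) → 4
  π[f,x,a,b]((R ⋈[f=b] S)) → 4
  ρ[d/b](π[f,x,a,b]((R ⋈[f=b] S))) → 4

== RESULT ==
f | x | a | d
6 | p | 3 | 6
6 | p | 4 | 6
8 | q | 5 | 8
8 | q | 5 | 8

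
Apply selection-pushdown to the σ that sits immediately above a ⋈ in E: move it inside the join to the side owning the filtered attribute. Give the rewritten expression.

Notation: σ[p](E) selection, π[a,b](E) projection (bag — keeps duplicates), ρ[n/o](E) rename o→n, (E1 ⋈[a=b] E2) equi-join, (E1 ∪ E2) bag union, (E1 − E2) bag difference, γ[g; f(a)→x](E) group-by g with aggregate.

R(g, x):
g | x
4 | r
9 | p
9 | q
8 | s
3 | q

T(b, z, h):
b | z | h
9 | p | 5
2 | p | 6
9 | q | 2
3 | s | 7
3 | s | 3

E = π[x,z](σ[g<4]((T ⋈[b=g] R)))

σ filters on g, owned by the right side.
E' = π[x,z]((T ⋈[b=g] σ[g<4](R)))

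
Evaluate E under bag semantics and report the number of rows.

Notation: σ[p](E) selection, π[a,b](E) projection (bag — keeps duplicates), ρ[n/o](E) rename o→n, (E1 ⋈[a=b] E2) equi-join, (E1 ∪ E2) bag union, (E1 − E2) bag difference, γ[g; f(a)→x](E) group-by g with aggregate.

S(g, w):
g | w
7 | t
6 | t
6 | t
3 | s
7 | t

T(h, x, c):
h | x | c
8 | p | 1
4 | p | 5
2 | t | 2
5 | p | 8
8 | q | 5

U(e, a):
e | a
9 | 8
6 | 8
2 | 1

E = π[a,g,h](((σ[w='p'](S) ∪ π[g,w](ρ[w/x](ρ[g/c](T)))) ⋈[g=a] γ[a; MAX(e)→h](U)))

Stepwise |·|:
  S → 5
  σ[w='p'](S) → 0
  T → 5
  ρ[g/c](T) → 5
  ρ[w/x](ρ[g/c](T)) → 5
  π[g,w](ρ[w/x](ρ[g/c](T))) → 5
  (σ[w='p'](S) ∪ π[g,w](ρ[w/x](ρ[g/c](T)))) → 5
  U → 3
  γ[a; MAX(e)→h](U) → 2
  ((σ[w='p'](S) ∪ π[g,w](ρ[w/x](ρ[g/c](T)))) ⋈[g=a] γ[a; MAX(e)→h](U)) → 2
  π[a,g,h](((σ[w='p'](S) ∪ π[g,w](ρ[w/x](ρ[g/c](T)))) ⋈[g=a] γ[a; MAX(e)→h](U))) → 2

|E| = 2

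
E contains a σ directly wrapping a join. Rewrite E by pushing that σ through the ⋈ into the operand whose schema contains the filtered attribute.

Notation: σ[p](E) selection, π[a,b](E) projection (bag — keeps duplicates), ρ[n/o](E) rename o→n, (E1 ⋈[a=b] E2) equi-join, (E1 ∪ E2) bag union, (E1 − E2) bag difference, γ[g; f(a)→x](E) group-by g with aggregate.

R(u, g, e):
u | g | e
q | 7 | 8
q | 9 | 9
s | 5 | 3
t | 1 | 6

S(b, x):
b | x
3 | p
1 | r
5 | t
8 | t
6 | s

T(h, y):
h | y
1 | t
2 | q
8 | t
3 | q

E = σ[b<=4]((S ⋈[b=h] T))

σ filters on b, owned by the left side.
E' = (σ[b<=4](S) ⋈[b=h] T)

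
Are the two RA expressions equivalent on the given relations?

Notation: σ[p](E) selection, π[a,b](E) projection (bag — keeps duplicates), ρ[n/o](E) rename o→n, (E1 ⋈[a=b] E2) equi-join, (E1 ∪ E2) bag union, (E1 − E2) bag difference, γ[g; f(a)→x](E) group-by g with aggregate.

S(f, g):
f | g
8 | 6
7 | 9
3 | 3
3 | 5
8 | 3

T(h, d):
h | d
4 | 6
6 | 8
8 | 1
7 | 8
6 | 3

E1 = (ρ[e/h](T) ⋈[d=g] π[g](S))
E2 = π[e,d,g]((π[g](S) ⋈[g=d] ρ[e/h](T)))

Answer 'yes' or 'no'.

E1 per-node cardinality:
  T → 5
  ρ[e/h](T) → 5
  S → 5
  π[g](S) → 5
  (ρ[e/h](T) ⋈[d=g] π[g](S)) → 3
E2 per-node cardinality:
  S → 5
  π[g](S) → 5
  T → 5
  ρ[e/h](T) → 5
  (π[g](S) ⋈[g=d] ρ[e/h](T)) → 3
  π[e,d,g]((π[g](S) ⋈[g=d] ρ[e/h](T))) → 3

E1 and E2 produce the same multiset:
e | d | g
4 | 6 | 6
6 | 3 | 3
6 | 3 | 3

yes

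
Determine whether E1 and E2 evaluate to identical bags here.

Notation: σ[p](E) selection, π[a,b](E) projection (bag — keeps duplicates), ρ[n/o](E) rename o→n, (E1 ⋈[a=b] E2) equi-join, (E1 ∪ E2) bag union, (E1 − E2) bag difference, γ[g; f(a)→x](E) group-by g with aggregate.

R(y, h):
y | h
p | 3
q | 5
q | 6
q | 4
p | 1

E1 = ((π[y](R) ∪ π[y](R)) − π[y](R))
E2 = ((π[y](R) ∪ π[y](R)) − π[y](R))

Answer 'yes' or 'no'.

E1 per-node cardinality:
  R → 5
  π[y](R) → 5
  R → 5
  π[y](R) → 5
  (π[y](R) ∪ π[y](R)) → 10
  R → 5
  π[y](R) → 5
  ((π[y](R) ∪ π[y](R)) − π[y](R)) → 5
E2 per-node cardinality:
  R → 5
  π[y](R) → 5
  R → 5
  π[y](R) → 5
  (π[y](R) ∪ π[y](R)) → 10
  R → 5
  π[y](R) → 5
  ((π[y](R) ∪ π[y](R)) − π[y](R)) → 5

E1 and E2 produce the same multiset:
y
p
p
q
q
q

yes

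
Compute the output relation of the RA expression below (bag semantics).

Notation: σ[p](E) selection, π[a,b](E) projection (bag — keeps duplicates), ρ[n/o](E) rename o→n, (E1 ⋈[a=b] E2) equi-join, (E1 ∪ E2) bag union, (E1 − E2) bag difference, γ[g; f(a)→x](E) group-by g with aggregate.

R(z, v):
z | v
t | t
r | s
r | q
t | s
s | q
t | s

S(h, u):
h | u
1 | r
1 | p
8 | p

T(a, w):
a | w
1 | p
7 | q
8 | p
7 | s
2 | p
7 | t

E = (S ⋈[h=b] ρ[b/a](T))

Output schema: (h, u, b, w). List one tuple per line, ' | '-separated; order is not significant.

Per-node cardinality:
  S → 3
  T → 6
  ρ[b/a](T) → 6
  (S ⋈[h=b] ρ[b/a](T)) → 3

== RESULT ==
h | u | b | w
1 | p | 1 | p
1 | r | 1 | p
8 | p | 8 | p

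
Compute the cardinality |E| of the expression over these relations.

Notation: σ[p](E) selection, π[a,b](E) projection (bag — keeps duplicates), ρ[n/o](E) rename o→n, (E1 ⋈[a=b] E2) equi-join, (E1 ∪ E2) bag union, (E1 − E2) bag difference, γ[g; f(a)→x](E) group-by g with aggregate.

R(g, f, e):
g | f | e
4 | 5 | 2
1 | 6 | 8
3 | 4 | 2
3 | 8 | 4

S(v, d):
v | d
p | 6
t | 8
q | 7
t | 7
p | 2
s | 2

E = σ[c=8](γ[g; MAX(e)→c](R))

Stepwise |·|:
  R → 4
  γ[g; MAX(e)→c](R) → 3
  σ[c=8](γ[g; MAX(e)→c](R)) → 1

|E| = 1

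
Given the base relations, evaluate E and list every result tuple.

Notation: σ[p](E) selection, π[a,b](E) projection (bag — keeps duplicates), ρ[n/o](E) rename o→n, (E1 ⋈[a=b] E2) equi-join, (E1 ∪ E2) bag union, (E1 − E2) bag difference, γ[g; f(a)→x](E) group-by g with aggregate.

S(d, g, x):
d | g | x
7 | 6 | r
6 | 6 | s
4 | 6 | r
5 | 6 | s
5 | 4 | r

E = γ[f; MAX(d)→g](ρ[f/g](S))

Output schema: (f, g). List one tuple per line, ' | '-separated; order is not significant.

Stepwise |·|:
  S → 5
  ρ[f/g](S) → 5
  γ[f; MAX(d)→g](ρ[f/g](S)) → 2

== RESULT ==
f | g
4 | 5
6 | 7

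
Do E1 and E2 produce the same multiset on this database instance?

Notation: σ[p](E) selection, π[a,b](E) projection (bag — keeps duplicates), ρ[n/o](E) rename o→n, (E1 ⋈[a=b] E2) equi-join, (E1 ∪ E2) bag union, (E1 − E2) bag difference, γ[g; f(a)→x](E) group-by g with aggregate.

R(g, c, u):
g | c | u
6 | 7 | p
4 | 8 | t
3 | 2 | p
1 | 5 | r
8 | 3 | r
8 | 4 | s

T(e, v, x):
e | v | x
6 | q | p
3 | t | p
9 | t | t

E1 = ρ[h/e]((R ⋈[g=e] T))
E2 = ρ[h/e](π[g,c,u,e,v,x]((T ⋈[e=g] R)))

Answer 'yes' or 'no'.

E1 subexpression sizes:
  R → 6
  T → 3
  (R ⋈[g=e] T) → 2
  ρ[h/e]((R ⋈[g=e] T)) → 2
E2 subexpression sizes:
  T → 3
  R → 6
  (T ⋈[e=g] R) → 2
  π[g,c,u,e,v,x]((T ⋈[e=g] R)) → 2
  ρ[h/e](π[g,c,u,e,v,x]((T ⋈[e=g] R))) → 2

E1 and E2 produce the same multiset:
g | c | u | h | v | x
3 | 2 | p | 3 | t | p
6 | 7 | p | 6 | q | p

yes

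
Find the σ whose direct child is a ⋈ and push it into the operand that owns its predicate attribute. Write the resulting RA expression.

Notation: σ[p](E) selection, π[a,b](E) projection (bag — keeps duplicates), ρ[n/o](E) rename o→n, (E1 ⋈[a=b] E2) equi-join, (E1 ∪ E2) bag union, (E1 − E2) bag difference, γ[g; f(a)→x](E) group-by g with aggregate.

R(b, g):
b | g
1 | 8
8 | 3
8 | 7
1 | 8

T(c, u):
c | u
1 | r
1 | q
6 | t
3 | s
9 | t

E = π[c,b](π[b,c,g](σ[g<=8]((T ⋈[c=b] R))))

σ filters on g, owned by the right side.
E' = π[c,b](π[b,c,g]((T ⋈[c=b] σ[g<=8](R))))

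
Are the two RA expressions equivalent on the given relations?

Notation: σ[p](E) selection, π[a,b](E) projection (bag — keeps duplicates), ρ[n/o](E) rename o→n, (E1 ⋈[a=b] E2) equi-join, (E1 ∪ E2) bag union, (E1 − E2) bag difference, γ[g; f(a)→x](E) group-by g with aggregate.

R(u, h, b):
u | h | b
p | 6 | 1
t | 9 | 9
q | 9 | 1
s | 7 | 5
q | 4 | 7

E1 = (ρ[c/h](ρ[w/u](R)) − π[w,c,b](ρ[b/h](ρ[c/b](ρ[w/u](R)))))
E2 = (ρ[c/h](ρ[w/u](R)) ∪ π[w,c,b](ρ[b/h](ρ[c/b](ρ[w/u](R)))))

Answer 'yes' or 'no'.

E1 subexpression sizes:
  R → 5
  ρ[w/u](R) → 5
  ρ[c/h](ρ[w/u](R)) → 5
  R → 5
  ρ[w/u](R) → 5
  ρ[c/b](ρ[w/u](R)) → 5
  ρ[b/h](ρ[c/b](ρ[w/u](R))) → 5
  π[w,c,b](ρ[b/h](ρ[c/b](ρ[w/u](R)))) → 5
  (ρ[c/h](ρ[w/u](R)) − π[w,c,b](ρ[b/h](ρ[c/b](ρ[w/u](R))))) → 4
E2 subexpression sizes:
  R → 5
  ρ[w/u](R) → 5
  ρ[c/h](ρ[w/u](R)) → 5
  R → 5
  ρ[w/u](R) → 5
  ρ[c/b](ρ[w/u](R)) → 5
  ρ[b/h](ρ[c/b](ρ[w/u](R))) → 5
  π[w,c,b](ρ[b/h](ρ[c/b](ρ[w/u](R)))) → 5
  (ρ[c/h](ρ[w/u](R)) ∪ π[w,c,b](ρ[b/h](ρ[c/b](ρ[w/u](R))))) → 10

E1 result:
w | c | b
p | 6 | 1
q | 4 | 7
q | 9 | 1
s | 7 | 5
E2 result:
w | c | b
p | 1 | 6
p | 6 | 1
q | 1 | 9
q | 4 | 7
q | 7 | 4
q | 9 | 1
s | 5 | 7
s | 7 | 5
t | 9 | 9
t | 9 | 9
Witness: ('q', 7, 4) appears 0× in E1 but 1× in E2.

no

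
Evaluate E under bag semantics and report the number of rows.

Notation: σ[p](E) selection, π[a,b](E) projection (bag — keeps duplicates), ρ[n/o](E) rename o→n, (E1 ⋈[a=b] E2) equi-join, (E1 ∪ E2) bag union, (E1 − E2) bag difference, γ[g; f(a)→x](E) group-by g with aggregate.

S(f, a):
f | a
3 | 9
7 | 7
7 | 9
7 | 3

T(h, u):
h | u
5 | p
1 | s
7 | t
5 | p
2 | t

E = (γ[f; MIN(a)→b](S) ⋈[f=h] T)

Row counts bottom-up:
  S → 4
  γ[f; MIN(a)→b](S) → 2
  T → 5
  (γ[f; MIN(a)→b](S) ⋈[f=h] T) → 1

|E| = 1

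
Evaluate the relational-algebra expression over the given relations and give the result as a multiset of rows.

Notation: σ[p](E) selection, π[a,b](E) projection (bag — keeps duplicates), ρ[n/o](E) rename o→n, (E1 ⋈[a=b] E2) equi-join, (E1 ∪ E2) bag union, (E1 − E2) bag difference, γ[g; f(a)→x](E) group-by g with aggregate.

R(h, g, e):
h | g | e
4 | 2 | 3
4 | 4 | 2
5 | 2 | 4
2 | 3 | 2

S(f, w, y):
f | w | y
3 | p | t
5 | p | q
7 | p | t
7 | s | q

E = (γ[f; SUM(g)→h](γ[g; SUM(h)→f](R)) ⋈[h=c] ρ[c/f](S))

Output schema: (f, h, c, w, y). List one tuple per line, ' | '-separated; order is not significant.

Subexpression sizes:
  R → 4
  γ[g; SUM(h)→f](R) → 3
  γ[f; SUM(g)→h](γ[g; SUM(h)→f](R)) → 3
  S → 4
  ρ[c/f](S) → 4
  (γ[f; SUM(g)→h](γ[g; SUM(h)→f](R)) ⋈[h=c] ρ[c/f](S)) → 1

== RESULT ==
f | h | c | w | y
2 | 3 | 3 | p | t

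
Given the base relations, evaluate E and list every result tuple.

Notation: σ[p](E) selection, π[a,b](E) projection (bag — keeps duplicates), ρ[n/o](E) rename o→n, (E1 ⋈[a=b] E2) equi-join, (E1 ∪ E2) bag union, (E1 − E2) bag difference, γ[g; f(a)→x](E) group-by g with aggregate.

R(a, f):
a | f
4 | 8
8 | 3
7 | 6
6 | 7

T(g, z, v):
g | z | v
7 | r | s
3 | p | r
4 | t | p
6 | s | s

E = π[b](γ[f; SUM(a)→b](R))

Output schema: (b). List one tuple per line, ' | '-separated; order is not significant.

Stepwise |·|:
  R → 4
  γ[f; SUM(a)→b](R) → 4
  π[b](γ[f; SUM(a)→b](R)) → 4

== RESULT ==
b
4
6
7
8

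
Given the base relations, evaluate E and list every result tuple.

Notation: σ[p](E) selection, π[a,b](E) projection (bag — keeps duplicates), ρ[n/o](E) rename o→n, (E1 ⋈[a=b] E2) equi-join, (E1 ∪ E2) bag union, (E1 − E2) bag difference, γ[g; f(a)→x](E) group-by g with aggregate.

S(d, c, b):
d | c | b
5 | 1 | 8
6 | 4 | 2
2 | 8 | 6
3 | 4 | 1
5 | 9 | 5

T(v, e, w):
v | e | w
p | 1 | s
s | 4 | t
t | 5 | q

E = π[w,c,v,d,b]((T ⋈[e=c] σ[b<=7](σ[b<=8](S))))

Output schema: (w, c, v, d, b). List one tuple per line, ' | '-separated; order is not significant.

Per-node cardinality:
  T → 3
  S → 5
  σ[b<=8](S) → 5
  σ[b<=7](σ[b<=8](S)) → 4
  (T ⋈[e=c] σ[b<=7](σ[b<=8](S))) → 2
  π[w,c,v,d,b]((T ⋈[e=c] σ[b<=7](σ[b<=8](S)))) → 2

== RESULT ==
w | c | v | d | b
t | 4 | s | 3 | 1
t | 4 | s | 6 | 2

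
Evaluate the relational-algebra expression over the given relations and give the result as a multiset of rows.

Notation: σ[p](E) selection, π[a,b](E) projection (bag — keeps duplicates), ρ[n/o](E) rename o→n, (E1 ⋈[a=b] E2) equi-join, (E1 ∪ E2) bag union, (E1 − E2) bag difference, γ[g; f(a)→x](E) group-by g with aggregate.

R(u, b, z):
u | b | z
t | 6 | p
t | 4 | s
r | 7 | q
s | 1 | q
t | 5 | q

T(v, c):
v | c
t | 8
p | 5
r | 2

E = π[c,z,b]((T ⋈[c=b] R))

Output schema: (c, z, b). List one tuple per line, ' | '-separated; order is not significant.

Subexpression sizes:
  T → 3
  R → 5
  (T ⋈[c=b] R) → 1
  π[c,z,b]((T ⋈[c=b] R)) → 1

== RESULT ==
c | z | b
5 | q | 5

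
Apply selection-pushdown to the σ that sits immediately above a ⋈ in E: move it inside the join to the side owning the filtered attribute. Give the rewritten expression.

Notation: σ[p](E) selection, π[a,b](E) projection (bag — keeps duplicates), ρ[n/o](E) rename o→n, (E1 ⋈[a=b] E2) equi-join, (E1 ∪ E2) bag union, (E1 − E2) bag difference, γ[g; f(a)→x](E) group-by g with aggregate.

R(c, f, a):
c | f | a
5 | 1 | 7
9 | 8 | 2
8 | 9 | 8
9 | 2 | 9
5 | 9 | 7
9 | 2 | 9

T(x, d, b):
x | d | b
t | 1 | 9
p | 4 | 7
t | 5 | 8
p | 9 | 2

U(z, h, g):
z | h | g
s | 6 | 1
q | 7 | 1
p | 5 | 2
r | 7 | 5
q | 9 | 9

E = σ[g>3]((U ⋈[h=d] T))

σ filters on g, owned by the left side.
E' = (σ[g>3](U) ⋈[h=d] T)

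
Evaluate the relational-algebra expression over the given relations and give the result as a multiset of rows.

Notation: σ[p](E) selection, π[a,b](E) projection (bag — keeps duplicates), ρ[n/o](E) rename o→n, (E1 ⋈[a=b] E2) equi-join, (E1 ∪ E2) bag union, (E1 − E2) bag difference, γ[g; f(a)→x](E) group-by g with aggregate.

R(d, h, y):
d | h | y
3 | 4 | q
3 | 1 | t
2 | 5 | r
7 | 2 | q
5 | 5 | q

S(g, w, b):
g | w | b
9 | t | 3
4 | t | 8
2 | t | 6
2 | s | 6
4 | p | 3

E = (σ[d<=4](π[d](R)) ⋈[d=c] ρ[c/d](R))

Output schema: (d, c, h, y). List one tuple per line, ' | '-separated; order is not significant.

Row counts bottom-up:
  R → 5
  π[d](R) → 5
  σ[d<=4](π[d](R)) → 3
  R → 5
  ρ[c/d](R) → 5
  (σ[d<=4](π[d](R)) ⋈[d=c] ρ[c/d](R)) → 5

== RESULT ==
d | c | h | y
2 | 2 | 5 | r
3 | 3 | 1 | t
3 | 3 | 1 | t
3 | 3 | 4 | q
3 | 3 | 4 | q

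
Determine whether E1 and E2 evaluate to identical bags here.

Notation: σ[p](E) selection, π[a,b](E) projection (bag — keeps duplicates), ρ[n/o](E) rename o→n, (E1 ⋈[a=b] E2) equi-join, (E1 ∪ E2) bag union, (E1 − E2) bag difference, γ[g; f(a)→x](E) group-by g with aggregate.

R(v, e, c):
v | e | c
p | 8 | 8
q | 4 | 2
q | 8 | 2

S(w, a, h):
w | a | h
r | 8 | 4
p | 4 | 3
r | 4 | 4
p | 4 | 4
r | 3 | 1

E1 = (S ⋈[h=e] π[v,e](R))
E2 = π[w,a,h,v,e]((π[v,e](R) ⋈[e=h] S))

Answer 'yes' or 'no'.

E1 per-node cardinality:
  S → 5
  R → 3
  π[v,e](R) → 3
  (S ⋈[h=e] π[v,e](R)) → 3
E2 per-node cardinality:
  R → 3
  π[v,e](R) → 3
  S → 5
  (π[v,e](R) ⋈[e=h] S) → 3
  π[w,a,h,v,e]((π[v,e](R) ⋈[e=h] S)) → 3

E1 and E2 produce the same multiset:
w | a | h | v | e
p | 4 | 4 | q | 4
r | 4 | 4 | q | 4
r | 8 | 4 | q | 4

yes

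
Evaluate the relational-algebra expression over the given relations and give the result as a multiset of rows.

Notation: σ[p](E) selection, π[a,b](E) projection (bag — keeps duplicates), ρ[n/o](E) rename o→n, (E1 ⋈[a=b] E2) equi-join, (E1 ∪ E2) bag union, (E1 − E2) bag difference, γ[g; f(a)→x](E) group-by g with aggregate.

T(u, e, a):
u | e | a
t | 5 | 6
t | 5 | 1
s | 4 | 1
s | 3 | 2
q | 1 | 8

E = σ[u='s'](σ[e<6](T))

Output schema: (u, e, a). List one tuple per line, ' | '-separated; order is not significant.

Per-node cardinality:
  T → 5
  σ[e<6](T) → 5
  σ[u='s'](σ[e<6](T)) → 2

== RESULT ==
u | e | a
s | 3 | 2
s | 4 | 1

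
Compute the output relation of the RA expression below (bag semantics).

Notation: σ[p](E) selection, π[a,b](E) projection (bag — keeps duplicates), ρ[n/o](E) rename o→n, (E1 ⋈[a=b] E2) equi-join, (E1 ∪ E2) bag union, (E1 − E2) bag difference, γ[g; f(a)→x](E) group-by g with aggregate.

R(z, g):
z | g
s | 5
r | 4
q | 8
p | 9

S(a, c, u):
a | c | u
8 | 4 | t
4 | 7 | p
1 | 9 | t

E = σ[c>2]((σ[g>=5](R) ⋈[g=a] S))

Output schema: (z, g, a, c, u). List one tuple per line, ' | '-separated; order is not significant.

Subexpression sizes:
  R → 4
  σ[g>=5](R) → 3
  S → 3
  (σ[g>=5](R) ⋈[g=a] S) → 1
  σ[c>2]((σ[g>=5](R) ⋈[g=a] S)) → 1

== RESULT ==
z | g | a | c | u
q | 8 | 8 | 4 | t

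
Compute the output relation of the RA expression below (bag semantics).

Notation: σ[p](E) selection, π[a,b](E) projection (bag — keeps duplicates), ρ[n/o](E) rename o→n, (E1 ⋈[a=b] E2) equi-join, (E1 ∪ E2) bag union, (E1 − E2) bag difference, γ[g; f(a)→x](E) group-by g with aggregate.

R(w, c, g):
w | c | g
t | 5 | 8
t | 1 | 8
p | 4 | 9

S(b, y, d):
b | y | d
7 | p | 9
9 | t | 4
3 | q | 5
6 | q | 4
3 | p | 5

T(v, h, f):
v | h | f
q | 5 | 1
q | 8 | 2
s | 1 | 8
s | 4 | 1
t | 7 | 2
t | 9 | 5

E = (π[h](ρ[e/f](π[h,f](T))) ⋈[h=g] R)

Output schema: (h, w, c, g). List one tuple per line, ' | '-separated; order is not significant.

Subexpression sizes:
  T → 6
  π[h,f](T) → 6
  ρ[e/f](π[h,f](T)) → 6
  π[h](ρ[e/f](π[h,f](T))) → 6
  R → 3
  (π[h](ρ[e/f](π[h,f](T))) ⋈[h=g] R) → 3

== RESULT ==
h | w | c | g
8 | t | 1 | 8
8 | t | 5 | 8
9 | p | 4 | 9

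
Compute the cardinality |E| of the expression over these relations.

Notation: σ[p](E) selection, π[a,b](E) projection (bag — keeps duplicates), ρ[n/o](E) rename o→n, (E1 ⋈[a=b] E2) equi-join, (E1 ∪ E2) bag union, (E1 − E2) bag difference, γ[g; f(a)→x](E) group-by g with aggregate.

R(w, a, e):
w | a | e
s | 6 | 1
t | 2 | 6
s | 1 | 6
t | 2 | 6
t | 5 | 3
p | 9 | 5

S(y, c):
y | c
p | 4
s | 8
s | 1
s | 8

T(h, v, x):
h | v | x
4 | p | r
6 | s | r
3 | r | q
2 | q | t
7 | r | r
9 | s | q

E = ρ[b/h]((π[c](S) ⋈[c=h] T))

Stepwise |·|:
  S → 4
  π[c](S) → 4
  T → 6
  (π[c](S) ⋈[c=h] T) → 1
  ρ[b/h]((π[c](S) ⋈[c=h] T)) → 1

|E| = 1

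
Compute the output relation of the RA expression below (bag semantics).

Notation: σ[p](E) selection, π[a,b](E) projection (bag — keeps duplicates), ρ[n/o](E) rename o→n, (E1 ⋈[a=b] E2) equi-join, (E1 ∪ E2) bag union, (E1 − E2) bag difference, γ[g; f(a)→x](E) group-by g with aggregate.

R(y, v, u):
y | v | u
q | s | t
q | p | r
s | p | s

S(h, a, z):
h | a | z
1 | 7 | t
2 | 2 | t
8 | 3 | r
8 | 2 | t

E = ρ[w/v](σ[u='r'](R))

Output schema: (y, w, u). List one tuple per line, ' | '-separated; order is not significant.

Per-node cardinality:
  R → 3
  σ[u='r'](R) → 1
  ρ[w/v](σ[u='r'](R)) → 1

== RESULT ==
y | w | u
q | p | r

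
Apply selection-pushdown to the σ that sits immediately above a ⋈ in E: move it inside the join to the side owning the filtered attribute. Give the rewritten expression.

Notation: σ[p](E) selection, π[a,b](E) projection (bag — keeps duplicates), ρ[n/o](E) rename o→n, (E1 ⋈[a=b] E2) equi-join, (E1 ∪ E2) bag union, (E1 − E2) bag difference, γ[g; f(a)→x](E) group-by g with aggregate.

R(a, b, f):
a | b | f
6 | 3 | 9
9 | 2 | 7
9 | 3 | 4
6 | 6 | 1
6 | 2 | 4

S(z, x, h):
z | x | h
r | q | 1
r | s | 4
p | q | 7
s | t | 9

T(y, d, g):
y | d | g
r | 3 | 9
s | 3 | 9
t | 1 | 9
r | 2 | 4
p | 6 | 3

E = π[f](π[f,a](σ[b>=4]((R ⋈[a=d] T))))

σ filters on b, owned by the left side.
E' = π[f](π[f,a]((σ[b>=4](R) ⋈[a=d] T)))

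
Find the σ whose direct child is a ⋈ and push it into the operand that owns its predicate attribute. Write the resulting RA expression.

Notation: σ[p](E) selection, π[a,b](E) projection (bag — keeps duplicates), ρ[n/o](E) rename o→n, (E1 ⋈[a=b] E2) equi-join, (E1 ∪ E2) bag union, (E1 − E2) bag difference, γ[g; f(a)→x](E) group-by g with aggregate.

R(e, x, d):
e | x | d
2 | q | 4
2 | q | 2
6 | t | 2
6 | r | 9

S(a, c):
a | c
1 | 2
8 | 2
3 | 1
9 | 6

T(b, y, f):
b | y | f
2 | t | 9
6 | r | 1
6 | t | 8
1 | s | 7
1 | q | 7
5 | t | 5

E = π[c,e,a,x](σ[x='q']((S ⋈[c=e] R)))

σ filters on x, owned by the right side.
E' = π[c,e,a,x]((S ⋈[c=e] σ[x='q'](R)))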